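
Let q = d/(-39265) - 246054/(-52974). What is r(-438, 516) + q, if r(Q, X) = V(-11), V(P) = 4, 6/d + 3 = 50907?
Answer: 8475236378557/980384697180 ≈ 8.6448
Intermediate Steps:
d = 1/8484 (d = 6/(-3 + 50907) = 6/50904 = 6*(1/50904) = 1/8484 ≈ 0.00011787)
q = 4553697589837/980384697180 (q = (1/8484)/(-39265) - 246054/(-52974) = (1/8484)*(-1/39265) - 246054*(-1/52974) = -1/333124260 + 41009/8829 = 4553697589837/980384697180 ≈ 4.6448)
r(Q, X) = 4
r(-438, 516) + q = 4 + 4553697589837/980384697180 = 8475236378557/980384697180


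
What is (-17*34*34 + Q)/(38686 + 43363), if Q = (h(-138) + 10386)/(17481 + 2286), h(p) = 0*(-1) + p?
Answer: -129483612/540620861 ≈ -0.23951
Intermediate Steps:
h(p) = p (h(p) = 0 + p = p)
Q = 3416/6589 (Q = (-138 + 10386)/(17481 + 2286) = 10248/19767 = 10248*(1/19767) = 3416/6589 ≈ 0.51844)
(-17*34*34 + Q)/(38686 + 43363) = (-17*34*34 + 3416/6589)/(38686 + 43363) = (-578*34 + 3416/6589)/82049 = (-19652 + 3416/6589)*(1/82049) = -129483612/6589*1/82049 = -129483612/540620861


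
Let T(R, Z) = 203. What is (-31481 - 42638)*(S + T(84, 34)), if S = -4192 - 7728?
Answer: 868452323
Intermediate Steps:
S = -11920
(-31481 - 42638)*(S + T(84, 34)) = (-31481 - 42638)*(-11920 + 203) = -74119*(-11717) = 868452323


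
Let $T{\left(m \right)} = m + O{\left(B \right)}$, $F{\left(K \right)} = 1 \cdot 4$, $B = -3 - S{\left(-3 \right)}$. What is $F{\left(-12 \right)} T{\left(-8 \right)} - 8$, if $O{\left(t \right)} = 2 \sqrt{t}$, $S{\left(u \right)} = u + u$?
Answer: $-40 + 8 \sqrt{3} \approx -26.144$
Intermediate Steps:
$S{\left(u \right)} = 2 u$
$B = 3$ ($B = -3 - 2 \left(-3\right) = -3 - -6 = -3 + 6 = 3$)
$F{\left(K \right)} = 4$
$T{\left(m \right)} = m + 2 \sqrt{3}$
$F{\left(-12 \right)} T{\left(-8 \right)} - 8 = 4 \left(-8 + 2 \sqrt{3}\right) - 8 = \left(-32 + 8 \sqrt{3}\right) - 8 = -40 + 8 \sqrt{3}$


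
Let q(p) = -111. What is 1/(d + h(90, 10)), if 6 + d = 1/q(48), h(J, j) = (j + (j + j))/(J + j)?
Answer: -1110/6337 ≈ -0.17516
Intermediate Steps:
h(J, j) = 3*j/(J + j) (h(J, j) = (j + 2*j)/(J + j) = (3*j)/(J + j) = 3*j/(J + j))
d = -667/111 (d = -6 + 1/(-111) = -6 - 1/111 = -667/111 ≈ -6.0090)
1/(d + h(90, 10)) = 1/(-667/111 + 3*10/(90 + 10)) = 1/(-667/111 + 3*10/100) = 1/(-667/111 + 3*10*(1/100)) = 1/(-667/111 + 3/10) = 1/(-6337/1110) = -1110/6337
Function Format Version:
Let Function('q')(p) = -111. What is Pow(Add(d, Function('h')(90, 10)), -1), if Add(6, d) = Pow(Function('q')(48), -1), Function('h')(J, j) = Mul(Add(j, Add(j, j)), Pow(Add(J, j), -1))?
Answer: Rational(-1110, 6337) ≈ -0.17516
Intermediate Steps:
Function('h')(J, j) = Mul(3, j, Pow(Add(J, j), -1)) (Function('h')(J, j) = Mul(Add(j, Mul(2, j)), Pow(Add(J, j), -1)) = Mul(Mul(3, j), Pow(Add(J, j), -1)) = Mul(3, j, Pow(Add(J, j), -1)))
d = Rational(-667, 111) (d = Add(-6, Pow(-111, -1)) = Add(-6, Rational(-1, 111)) = Rational(-667, 111) ≈ -6.0090)
Pow(Add(d, Function('h')(90, 10)), -1) = Pow(Add(Rational(-667, 111), Mul(3, 10, Pow(Add(90, 10), -1))), -1) = Pow(Add(Rational(-667, 111), Mul(3, 10, Pow(100, -1))), -1) = Pow(Add(Rational(-667, 111), Mul(3, 10, Rational(1, 100))), -1) = Pow(Add(Rational(-667, 111), Rational(3, 10)), -1) = Pow(Rational(-6337, 1110), -1) = Rational(-1110, 6337)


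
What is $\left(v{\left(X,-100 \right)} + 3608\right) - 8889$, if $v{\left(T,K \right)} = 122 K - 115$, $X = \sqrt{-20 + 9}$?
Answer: $-17596$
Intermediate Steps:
$X = i \sqrt{11}$ ($X = \sqrt{-11} = i \sqrt{11} \approx 3.3166 i$)
$v{\left(T,K \right)} = -115 + 122 K$
$\left(v{\left(X,-100 \right)} + 3608\right) - 8889 = \left(\left(-115 + 122 \left(-100\right)\right) + 3608\right) - 8889 = \left(\left(-115 - 12200\right) + 3608\right) - 8889 = \left(-12315 + 3608\right) - 8889 = -8707 - 8889 = -17596$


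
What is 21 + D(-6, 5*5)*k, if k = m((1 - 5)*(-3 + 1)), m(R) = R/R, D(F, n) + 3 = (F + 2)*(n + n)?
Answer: -182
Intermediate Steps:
D(F, n) = -3 + 2*n*(2 + F) (D(F, n) = -3 + (F + 2)*(n + n) = -3 + (2 + F)*(2*n) = -3 + 2*n*(2 + F))
m(R) = 1
k = 1
21 + D(-6, 5*5)*k = 21 + (-3 + 4*(5*5) + 2*(-6)*(5*5))*1 = 21 + (-3 + 4*25 + 2*(-6)*25)*1 = 21 + (-3 + 100 - 300)*1 = 21 - 203*1 = 21 - 203 = -182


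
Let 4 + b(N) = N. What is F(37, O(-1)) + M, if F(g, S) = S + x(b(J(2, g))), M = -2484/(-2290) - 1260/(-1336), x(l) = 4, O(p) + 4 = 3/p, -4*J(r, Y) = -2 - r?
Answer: -371787/382430 ≈ -0.97217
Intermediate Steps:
J(r, Y) = 1/2 + r/4 (J(r, Y) = -(-2 - r)/4 = 1/2 + r/4)
O(p) = -4 + 3/p
b(N) = -4 + N
M = 775503/382430 (M = -2484*(-1/2290) - 1260*(-1/1336) = 1242/1145 + 315/334 = 775503/382430 ≈ 2.0278)
F(g, S) = 4 + S (F(g, S) = S + 4 = 4 + S)
F(37, O(-1)) + M = (4 + (-4 + 3/(-1))) + 775503/382430 = (4 + (-4 + 3*(-1))) + 775503/382430 = (4 + (-4 - 3)) + 775503/382430 = (4 - 7) + 775503/382430 = -3 + 775503/382430 = -371787/382430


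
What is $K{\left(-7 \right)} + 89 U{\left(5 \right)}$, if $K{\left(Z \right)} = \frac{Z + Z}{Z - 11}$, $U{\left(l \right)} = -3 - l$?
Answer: $- \frac{6401}{9} \approx -711.22$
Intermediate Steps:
$K{\left(Z \right)} = \frac{2 Z}{-11 + Z}$
$K{\left(-7 \right)} + 89 U{\left(5 \right)} = 2 \left(-7\right) \frac{1}{-11 - 7} + 89 \left(-3 - 5\right) = 2 \left(-7\right) \frac{1}{-18} + 89 \left(-3 - 5\right) = 2 \left(-7\right) \left(- \frac{1}{18}\right) + 89 \left(-8\right) = \frac{7}{9} - 712 = - \frac{6401}{9}$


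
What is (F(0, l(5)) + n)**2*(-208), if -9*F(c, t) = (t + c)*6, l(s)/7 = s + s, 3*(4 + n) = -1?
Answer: -541008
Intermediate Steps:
n = -13/3 (n = -4 + (1/3)*(-1) = -4 - 1/3 = -13/3 ≈ -4.3333)
l(s) = 14*s (l(s) = 7*(s + s) = 7*(2*s) = 14*s)
F(c, t) = -2*c/3 - 2*t/3 (F(c, t) = -(t + c)*6/9 = -(c + t)*6/9 = -(6*c + 6*t)/9 = -2*c/3 - 2*t/3)
(F(0, l(5)) + n)**2*(-208) = ((-2/3*0 - 28*5/3) - 13/3)**2*(-208) = ((0 - 2/3*70) - 13/3)**2*(-208) = ((0 - 140/3) - 13/3)**2*(-208) = (-140/3 - 13/3)**2*(-208) = (-51)**2*(-208) = 2601*(-208) = -541008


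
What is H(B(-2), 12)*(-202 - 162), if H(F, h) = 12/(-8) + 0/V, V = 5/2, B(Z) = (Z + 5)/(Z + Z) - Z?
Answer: 546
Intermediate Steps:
B(Z) = -Z + (5 + Z)/(2*Z) (B(Z) = (5 + Z)/((2*Z)) - Z = (5 + Z)*(1/(2*Z)) - Z = (5 + Z)/(2*Z) - Z = -Z + (5 + Z)/(2*Z))
V = 5/2 (V = 5*(½) = 5/2 ≈ 2.5000)
H(F, h) = -3/2 (H(F, h) = 12/(-8) + 0/(5/2) = 12*(-⅛) + 0*(⅖) = -3/2 + 0 = -3/2)
H(B(-2), 12)*(-202 - 162) = -3*(-202 - 162)/2 = -3/2*(-364) = 546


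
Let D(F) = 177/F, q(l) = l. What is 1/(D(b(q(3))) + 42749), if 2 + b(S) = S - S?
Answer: 2/85321 ≈ 2.3441e-5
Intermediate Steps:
b(S) = -2 (b(S) = -2 + (S - S) = -2 + 0 = -2)
1/(D(b(q(3))) + 42749) = 1/(177/(-2) + 42749) = 1/(177*(-1/2) + 42749) = 1/(-177/2 + 42749) = 1/(85321/2) = 2/85321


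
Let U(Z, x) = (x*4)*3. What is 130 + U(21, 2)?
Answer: 154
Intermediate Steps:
U(Z, x) = 12*x (U(Z, x) = (4*x)*3 = 12*x)
130 + U(21, 2) = 130 + 12*2 = 130 + 24 = 154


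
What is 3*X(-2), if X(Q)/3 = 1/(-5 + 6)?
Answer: 9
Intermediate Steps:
X(Q) = 3 (X(Q) = 3/(-5 + 6) = 3/1 = 3*1 = 3)
3*X(-2) = 3*3 = 9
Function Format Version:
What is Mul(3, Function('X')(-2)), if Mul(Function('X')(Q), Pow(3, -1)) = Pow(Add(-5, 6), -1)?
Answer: 9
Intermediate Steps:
Function('X')(Q) = 3 (Function('X')(Q) = Mul(3, Pow(Add(-5, 6), -1)) = Mul(3, Pow(1, -1)) = Mul(3, 1) = 3)
Mul(3, Function('X')(-2)) = Mul(3, 3) = 9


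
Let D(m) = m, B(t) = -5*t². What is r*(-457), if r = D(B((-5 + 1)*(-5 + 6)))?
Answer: 36560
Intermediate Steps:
r = -80 (r = -5*(-5 + 1)²*(-5 + 6)² = -5*(-4*1)² = -5*(-4)² = -5*16 = -80)
r*(-457) = -80*(-457) = 36560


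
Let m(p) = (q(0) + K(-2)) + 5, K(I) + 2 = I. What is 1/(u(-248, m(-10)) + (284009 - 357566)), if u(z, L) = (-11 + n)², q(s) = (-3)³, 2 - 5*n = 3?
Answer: -25/1835789 ≈ -1.3618e-5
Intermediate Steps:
n = -⅕ (n = ⅖ - ⅕*3 = ⅖ - ⅗ = -⅕ ≈ -0.20000)
K(I) = -2 + I
q(s) = -27
m(p) = -26 (m(p) = (-27 + (-2 - 2)) + 5 = (-27 - 4) + 5 = -31 + 5 = -26)
u(z, L) = 3136/25 (u(z, L) = (-11 - ⅕)² = (-56/5)² = 3136/25)
1/(u(-248, m(-10)) + (284009 - 357566)) = 1/(3136/25 + (284009 - 357566)) = 1/(3136/25 - 73557) = 1/(-1835789/25) = -25/1835789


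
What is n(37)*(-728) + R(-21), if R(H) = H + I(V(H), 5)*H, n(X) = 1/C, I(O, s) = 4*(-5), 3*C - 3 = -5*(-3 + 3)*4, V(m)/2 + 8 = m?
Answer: -329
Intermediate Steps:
V(m) = -16 + 2*m
C = 1 (C = 1 + (-5*(-3 + 3)*4)/3 = 1 + (-5*0*4)/3 = 1 + (0*4)/3 = 1 + (⅓)*0 = 1 + 0 = 1)
I(O, s) = -20
n(X) = 1 (n(X) = 1/1 = 1)
R(H) = -19*H (R(H) = H - 20*H = -19*H)
n(37)*(-728) + R(-21) = 1*(-728) - 19*(-21) = -728 + 399 = -329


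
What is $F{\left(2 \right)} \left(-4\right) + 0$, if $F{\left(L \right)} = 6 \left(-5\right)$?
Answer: $120$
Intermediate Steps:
$F{\left(L \right)} = -30$
$F{\left(2 \right)} \left(-4\right) + 0 = \left(-30\right) \left(-4\right) + 0 = 120 + 0 = 120$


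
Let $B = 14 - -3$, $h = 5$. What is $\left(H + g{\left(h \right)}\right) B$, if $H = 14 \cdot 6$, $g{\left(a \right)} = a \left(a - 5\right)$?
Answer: $1428$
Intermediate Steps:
$g{\left(a \right)} = a \left(-5 + a\right)$
$H = 84$
$B = 17$ ($B = 14 + 3 = 17$)
$\left(H + g{\left(h \right)}\right) B = \left(84 + 5 \left(-5 + 5\right)\right) 17 = \left(84 + 5 \cdot 0\right) 17 = \left(84 + 0\right) 17 = 84 \cdot 17 = 1428$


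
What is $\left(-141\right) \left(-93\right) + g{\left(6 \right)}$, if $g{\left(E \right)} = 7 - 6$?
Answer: $13114$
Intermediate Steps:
$g{\left(E \right)} = 1$ ($g{\left(E \right)} = 7 - 6 = 1$)
$\left(-141\right) \left(-93\right) + g{\left(6 \right)} = \left(-141\right) \left(-93\right) + 1 = 13113 + 1 = 13114$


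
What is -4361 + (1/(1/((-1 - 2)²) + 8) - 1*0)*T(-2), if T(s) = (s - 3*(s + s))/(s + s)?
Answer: -636751/146 ≈ -4361.3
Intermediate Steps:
T(s) = -5/2 (T(s) = (s - 6*s)/((2*s)) = (s - 6*s)*(1/(2*s)) = (-5*s)*(1/(2*s)) = -5/2)
-4361 + (1/(1/((-1 - 2)²) + 8) - 1*0)*T(-2) = -4361 + (1/(1/((-1 - 2)²) + 8) - 1*0)*(-5/2) = -4361 + (1/(1/((-3)²) + 8) + 0)*(-5/2) = -4361 + (1/(1/9 + 8) + 0)*(-5/2) = -4361 + (1/(⅑ + 8) + 0)*(-5/2) = -4361 + (1/(73/9) + 0)*(-5/2) = -4361 + (9/73 + 0)*(-5/2) = -4361 + (9/73)*(-5/2) = -4361 - 45/146 = -636751/146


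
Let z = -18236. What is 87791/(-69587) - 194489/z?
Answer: 11932949367/1268988532 ≈ 9.4035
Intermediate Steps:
87791/(-69587) - 194489/z = 87791/(-69587) - 194489/(-18236) = 87791*(-1/69587) - 194489*(-1/18236) = -87791/69587 + 194489/18236 = 11932949367/1268988532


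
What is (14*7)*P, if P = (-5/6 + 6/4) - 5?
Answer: -1274/3 ≈ -424.67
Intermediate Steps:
P = -13/3 (P = (-5*⅙ + 6*(¼)) - 5 = (-⅚ + 3/2) - 5 = ⅔ - 5 = -13/3 ≈ -4.3333)
(14*7)*P = (14*7)*(-13/3) = 98*(-13/3) = -1274/3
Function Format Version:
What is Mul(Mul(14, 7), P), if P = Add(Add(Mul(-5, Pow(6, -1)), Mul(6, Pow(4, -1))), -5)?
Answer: Rational(-1274, 3) ≈ -424.67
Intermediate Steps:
P = Rational(-13, 3) (P = Add(Add(Mul(-5, Rational(1, 6)), Mul(6, Rational(1, 4))), -5) = Add(Add(Rational(-5, 6), Rational(3, 2)), -5) = Add(Rational(2, 3), -5) = Rational(-13, 3) ≈ -4.3333)
Mul(Mul(14, 7), P) = Mul(Mul(14, 7), Rational(-13, 3)) = Mul(98, Rational(-13, 3)) = Rational(-1274, 3)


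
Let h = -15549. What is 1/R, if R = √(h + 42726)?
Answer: √27177/27177 ≈ 0.0060660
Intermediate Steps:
R = √27177 (R = √(-15549 + 42726) = √27177 ≈ 164.85)
1/R = 1/(√27177) = √27177/27177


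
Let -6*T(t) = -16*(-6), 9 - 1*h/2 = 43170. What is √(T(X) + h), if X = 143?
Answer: 7*I*√1762 ≈ 293.83*I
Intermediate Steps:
h = -86322 (h = 18 - 2*43170 = 18 - 86340 = -86322)
T(t) = -16 (T(t) = -(-8)*(-6)/3 = -⅙*96 = -16)
√(T(X) + h) = √(-16 - 86322) = √(-86338) = 7*I*√1762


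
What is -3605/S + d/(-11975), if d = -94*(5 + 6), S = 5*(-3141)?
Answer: 11881769/37613475 ≈ 0.31589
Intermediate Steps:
S = -15705
d = -1034 (d = -94*11 = -47*22 = -1034)
-3605/S + d/(-11975) = -3605/(-15705) - 1034/(-11975) = -3605*(-1/15705) - 1034*(-1/11975) = 721/3141 + 1034/11975 = 11881769/37613475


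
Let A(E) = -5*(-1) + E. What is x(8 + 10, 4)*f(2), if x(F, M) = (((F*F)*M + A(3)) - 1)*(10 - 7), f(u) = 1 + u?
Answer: 11727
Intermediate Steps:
A(E) = 5 + E
x(F, M) = 21 + 3*M*F² (x(F, M) = (((F*F)*M + (5 + 3)) - 1)*(10 - 7) = ((F²*M + 8) - 1)*3 = ((M*F² + 8) - 1)*3 = ((8 + M*F²) - 1)*3 = (7 + M*F²)*3 = 21 + 3*M*F²)
x(8 + 10, 4)*f(2) = (21 + 3*4*(8 + 10)²)*(1 + 2) = (21 + 3*4*18²)*3 = (21 + 3*4*324)*3 = (21 + 3888)*3 = 3909*3 = 11727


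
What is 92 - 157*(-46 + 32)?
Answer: 2290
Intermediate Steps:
92 - 157*(-46 + 32) = 92 - 157*(-14) = 92 + 2198 = 2290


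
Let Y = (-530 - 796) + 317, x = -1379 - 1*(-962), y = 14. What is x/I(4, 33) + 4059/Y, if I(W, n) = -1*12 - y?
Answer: 315219/26234 ≈ 12.016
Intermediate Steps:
x = -417 (x = -1379 + 962 = -417)
Y = -1009 (Y = -1326 + 317 = -1009)
I(W, n) = -26 (I(W, n) = -1*12 - 1*14 = -12 - 14 = -26)
x/I(4, 33) + 4059/Y = -417/(-26) + 4059/(-1009) = -417*(-1/26) + 4059*(-1/1009) = 417/26 - 4059/1009 = 315219/26234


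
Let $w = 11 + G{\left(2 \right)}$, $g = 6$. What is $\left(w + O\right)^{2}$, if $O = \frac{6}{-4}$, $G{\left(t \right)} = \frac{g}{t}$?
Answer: $\frac{625}{4} \approx 156.25$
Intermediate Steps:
$G{\left(t \right)} = \frac{6}{t}$
$O = - \frac{3}{2}$ ($O = 6 \left(- \frac{1}{4}\right) = - \frac{3}{2} \approx -1.5$)
$w = 14$ ($w = 11 + \frac{6}{2} = 11 + 6 \cdot \frac{1}{2} = 11 + 3 = 14$)
$\left(w + O\right)^{2} = \left(14 - \frac{3}{2}\right)^{2} = \left(\frac{25}{2}\right)^{2} = \frac{625}{4}$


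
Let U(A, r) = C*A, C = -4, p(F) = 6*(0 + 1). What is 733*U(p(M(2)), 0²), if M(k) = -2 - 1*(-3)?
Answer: -17592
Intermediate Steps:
M(k) = 1 (M(k) = -2 + 3 = 1)
p(F) = 6 (p(F) = 6*1 = 6)
U(A, r) = -4*A
733*U(p(M(2)), 0²) = 733*(-4*6) = 733*(-24) = -17592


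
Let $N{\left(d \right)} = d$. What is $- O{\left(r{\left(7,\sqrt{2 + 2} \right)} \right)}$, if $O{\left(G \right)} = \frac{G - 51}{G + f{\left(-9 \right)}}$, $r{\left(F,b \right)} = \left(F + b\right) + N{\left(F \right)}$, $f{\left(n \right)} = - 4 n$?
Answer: $\frac{35}{52} \approx 0.67308$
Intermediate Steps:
$r{\left(F,b \right)} = b + 2 F$ ($r{\left(F,b \right)} = \left(F + b\right) + F = b + 2 F$)
$O{\left(G \right)} = \frac{-51 + G}{36 + G}$ ($O{\left(G \right)} = \frac{G - 51}{G - -36} = \frac{-51 + G}{G + 36} = \frac{-51 + G}{36 + G}$)
$- O{\left(r{\left(7,\sqrt{2 + 2} \right)} \right)} = - \frac{-51 + \left(\sqrt{2 + 2} + 2 \cdot 7\right)}{36 + \left(\sqrt{2 + 2} + 2 \cdot 7\right)} = - \frac{-51 + \left(\sqrt{4} + 14\right)}{36 + \left(\sqrt{4} + 14\right)} = - \frac{-51 + \left(2 + 14\right)}{36 + \left(2 + 14\right)} = - \frac{-51 + 16}{36 + 16} = - \frac{-35}{52} = \left(-1\right) \left(- \frac{35}{52}\right) = \frac{35}{52}$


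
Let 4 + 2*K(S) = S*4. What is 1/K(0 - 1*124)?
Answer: -1/250 ≈ -0.0040000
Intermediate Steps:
K(S) = -2 + 2*S (K(S) = -2 + (S*4)/2 = -2 + (4*S)/2 = -2 + 2*S)
1/K(0 - 1*124) = 1/(-2 + 2*(0 - 1*124)) = 1/(-2 + 2*(0 - 124)) = 1/(-2 + 2*(-124)) = 1/(-2 - 248) = 1/(-250) = -1/250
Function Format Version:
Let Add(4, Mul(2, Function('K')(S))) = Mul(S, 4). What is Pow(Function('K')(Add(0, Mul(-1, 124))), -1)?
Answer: Rational(-1, 250) ≈ -0.0040000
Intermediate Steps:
Function('K')(S) = Add(-2, Mul(2, S)) (Function('K')(S) = Add(-2, Mul(Rational(1, 2), Mul(S, 4))) = Add(-2, Mul(Rational(1, 2), Mul(4, S))) = Add(-2, Mul(2, S)))
Pow(Function('K')(Add(0, Mul(-1, 124))), -1) = Pow(Add(-2, Mul(2, Add(0, Mul(-1, 124)))), -1) = Pow(Add(-2, Mul(2, Add(0, -124))), -1) = Pow(Add(-2, Mul(2, -124)), -1) = Pow(Add(-2, -248), -1) = Pow(-250, -1) = Rational(-1, 250)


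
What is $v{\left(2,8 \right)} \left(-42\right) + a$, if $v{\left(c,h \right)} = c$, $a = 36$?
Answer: $-48$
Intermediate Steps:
$v{\left(2,8 \right)} \left(-42\right) + a = 2 \left(-42\right) + 36 = -84 + 36 = -48$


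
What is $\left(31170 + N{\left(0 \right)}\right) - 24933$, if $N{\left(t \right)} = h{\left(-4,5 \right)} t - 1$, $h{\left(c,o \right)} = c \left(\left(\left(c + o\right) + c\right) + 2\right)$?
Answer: $6236$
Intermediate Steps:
$h{\left(c,o \right)} = c \left(2 + o + 2 c\right)$ ($h{\left(c,o \right)} = c \left(\left(o + 2 c\right) + 2\right) = c \left(2 + o + 2 c\right)$)
$N{\left(t \right)} = -1 + 4 t$ ($N{\left(t \right)} = - 4 \left(2 + 5 + 2 \left(-4\right)\right) t - 1 = - 4 \left(2 + 5 - 8\right) t - 1 = \left(-4\right) \left(-1\right) t - 1 = 4 t - 1 = -1 + 4 t$)
$\left(31170 + N{\left(0 \right)}\right) - 24933 = \left(31170 + \left(-1 + 4 \cdot 0\right)\right) - 24933 = \left(31170 + \left(-1 + 0\right)\right) - 24933 = \left(31170 - 1\right) - 24933 = 31169 - 24933 = 6236$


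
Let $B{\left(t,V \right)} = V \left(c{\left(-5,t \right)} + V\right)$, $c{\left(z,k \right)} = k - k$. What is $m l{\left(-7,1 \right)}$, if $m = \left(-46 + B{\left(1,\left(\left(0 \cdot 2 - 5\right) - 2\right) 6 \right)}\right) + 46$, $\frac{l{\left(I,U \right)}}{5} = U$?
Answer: $8820$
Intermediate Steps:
$c{\left(z,k \right)} = 0$
$l{\left(I,U \right)} = 5 U$
$B{\left(t,V \right)} = V^{2}$ ($B{\left(t,V \right)} = V \left(0 + V\right) = V V = V^{2}$)
$m = 1764$ ($m = \left(-46 + \left(\left(\left(0 \cdot 2 - 5\right) - 2\right) 6\right)^{2}\right) + 46 = \left(-46 + \left(\left(\left(0 - 5\right) - 2\right) 6\right)^{2}\right) + 46 = \left(-46 + \left(\left(-5 - 2\right) 6\right)^{2}\right) + 46 = \left(-46 + \left(\left(-7\right) 6\right)^{2}\right) + 46 = \left(-46 + \left(-42\right)^{2}\right) + 46 = \left(-46 + 1764\right) + 46 = 1718 + 46 = 1764$)
$m l{\left(-7,1 \right)} = 1764 \cdot 5 \cdot 1 = 1764 \cdot 5 = 8820$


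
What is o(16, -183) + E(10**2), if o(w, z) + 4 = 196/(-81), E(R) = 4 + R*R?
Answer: 809804/81 ≈ 9997.6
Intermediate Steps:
E(R) = 4 + R**2
o(w, z) = -520/81 (o(w, z) = -4 + 196/(-81) = -4 + 196*(-1/81) = -4 - 196/81 = -520/81)
o(16, -183) + E(10**2) = -520/81 + (4 + (10**2)**2) = -520/81 + (4 + 100**2) = -520/81 + (4 + 10000) = -520/81 + 10004 = 809804/81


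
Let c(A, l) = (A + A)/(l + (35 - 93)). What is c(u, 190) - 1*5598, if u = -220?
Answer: -16804/3 ≈ -5601.3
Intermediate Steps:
c(A, l) = 2*A/(-58 + l) (c(A, l) = (2*A)/(l - 58) = (2*A)/(-58 + l) = 2*A/(-58 + l))
c(u, 190) - 1*5598 = 2*(-220)/(-58 + 190) - 1*5598 = 2*(-220)/132 - 5598 = 2*(-220)*(1/132) - 5598 = -10/3 - 5598 = -16804/3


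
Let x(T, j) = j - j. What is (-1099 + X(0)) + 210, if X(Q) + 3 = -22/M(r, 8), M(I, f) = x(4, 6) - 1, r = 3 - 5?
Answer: -870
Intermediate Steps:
x(T, j) = 0
r = -2
M(I, f) = -1 (M(I, f) = 0 - 1 = -1)
X(Q) = 19 (X(Q) = -3 - 22/(-1) = -3 - 22*(-1) = -3 + 22 = 19)
(-1099 + X(0)) + 210 = (-1099 + 19) + 210 = -1080 + 210 = -870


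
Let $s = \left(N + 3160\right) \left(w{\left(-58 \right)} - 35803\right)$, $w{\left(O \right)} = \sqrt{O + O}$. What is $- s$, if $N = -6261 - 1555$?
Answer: $-166698768 + 9312 i \sqrt{29} \approx -1.667 \cdot 10^{8} + 50147.0 i$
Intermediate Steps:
$N = -7816$ ($N = -6261 - 1555 = -7816$)
$w{\left(O \right)} = \sqrt{2} \sqrt{O}$ ($w{\left(O \right)} = \sqrt{2 O} = \sqrt{2} \sqrt{O}$)
$s = 166698768 - 9312 i \sqrt{29}$ ($s = \left(-7816 + 3160\right) \left(\sqrt{2} \sqrt{-58} - 35803\right) = - 4656 \left(\sqrt{2} i \sqrt{58} - 35803\right) = - 4656 \left(2 i \sqrt{29} - 35803\right) = - 4656 \left(-35803 + 2 i \sqrt{29}\right) = 166698768 - 9312 i \sqrt{29} \approx 1.667 \cdot 10^{8} - 50147.0 i$)
$- s = - (166698768 - 9312 i \sqrt{29}) = -166698768 + 9312 i \sqrt{29}$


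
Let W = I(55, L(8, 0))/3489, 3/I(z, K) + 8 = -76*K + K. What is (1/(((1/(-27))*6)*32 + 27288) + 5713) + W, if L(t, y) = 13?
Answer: 1603609002030789/280694729912 ≈ 5713.0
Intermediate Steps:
I(z, K) = 3/(-8 - 75*K) (I(z, K) = 3/(-8 + (-76*K + K)) = 3/(-8 - 75*K))
W = -1/1143229 (W = -3/(8 + 75*13)/3489 = -3/(8 + 975)*(1/3489) = -3/983*(1/3489) = -3*1/983*(1/3489) = -3/983*1/3489 = -1/1143229 ≈ -8.7472e-7)
(1/(((1/(-27))*6)*32 + 27288) + 5713) + W = (1/(((1/(-27))*6)*32 + 27288) + 5713) - 1/1143229 = (1/(((1*(-1/27))*6)*32 + 27288) + 5713) - 1/1143229 = (1/(-1/27*6*32 + 27288) + 5713) - 1/1143229 = (1/(-2/9*32 + 27288) + 5713) - 1/1143229 = (1/(-64/9 + 27288) + 5713) - 1/1143229 = (1/(245528/9) + 5713) - 1/1143229 = (9/245528 + 5713) - 1/1143229 = 1402701473/245528 - 1/1143229 = 1603609002030789/280694729912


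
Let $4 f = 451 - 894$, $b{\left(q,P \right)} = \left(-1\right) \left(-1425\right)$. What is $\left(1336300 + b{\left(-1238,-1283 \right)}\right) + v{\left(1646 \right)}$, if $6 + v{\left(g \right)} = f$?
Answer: $\frac{5350433}{4} \approx 1.3376 \cdot 10^{6}$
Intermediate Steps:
$b{\left(q,P \right)} = 1425$
$f = - \frac{443}{4}$ ($f = \frac{451 - 894}{4} = \frac{1}{4} \left(-443\right) = - \frac{443}{4} \approx -110.75$)
$v{\left(g \right)} = - \frac{467}{4}$ ($v{\left(g \right)} = -6 - \frac{443}{4} = - \frac{467}{4}$)
$\left(1336300 + b{\left(-1238,-1283 \right)}\right) + v{\left(1646 \right)} = \left(1336300 + 1425\right) - \frac{467}{4} = 1337725 - \frac{467}{4} = \frac{5350433}{4}$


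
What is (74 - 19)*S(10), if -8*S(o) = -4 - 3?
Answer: 385/8 ≈ 48.125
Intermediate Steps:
S(o) = 7/8 (S(o) = -(-4 - 3)/8 = -⅛*(-7) = 7/8)
(74 - 19)*S(10) = (74 - 19)*(7/8) = 55*(7/8) = 385/8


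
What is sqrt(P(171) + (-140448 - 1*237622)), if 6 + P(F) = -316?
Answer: 2*I*sqrt(94598) ≈ 615.14*I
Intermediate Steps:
P(F) = -322 (P(F) = -6 - 316 = -322)
sqrt(P(171) + (-140448 - 1*237622)) = sqrt(-322 + (-140448 - 1*237622)) = sqrt(-322 + (-140448 - 237622)) = sqrt(-322 - 378070) = sqrt(-378392) = 2*I*sqrt(94598)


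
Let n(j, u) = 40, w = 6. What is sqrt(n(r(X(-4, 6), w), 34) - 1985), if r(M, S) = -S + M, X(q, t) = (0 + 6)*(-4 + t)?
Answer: I*sqrt(1945) ≈ 44.102*I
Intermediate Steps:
X(q, t) = -24 + 6*t (X(q, t) = 6*(-4 + t) = -24 + 6*t)
r(M, S) = M - S
sqrt(n(r(X(-4, 6), w), 34) - 1985) = sqrt(40 - 1985) = sqrt(-1945) = I*sqrt(1945)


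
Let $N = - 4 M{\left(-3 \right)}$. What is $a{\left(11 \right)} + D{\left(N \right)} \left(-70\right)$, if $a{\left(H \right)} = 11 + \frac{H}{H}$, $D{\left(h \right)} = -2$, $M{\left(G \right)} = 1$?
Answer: $152$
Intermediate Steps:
$N = -4$ ($N = \left(-4\right) 1 = -4$)
$a{\left(H \right)} = 12$ ($a{\left(H \right)} = 11 + 1 = 12$)
$a{\left(11 \right)} + D{\left(N \right)} \left(-70\right) = 12 - -140 = 12 + 140 = 152$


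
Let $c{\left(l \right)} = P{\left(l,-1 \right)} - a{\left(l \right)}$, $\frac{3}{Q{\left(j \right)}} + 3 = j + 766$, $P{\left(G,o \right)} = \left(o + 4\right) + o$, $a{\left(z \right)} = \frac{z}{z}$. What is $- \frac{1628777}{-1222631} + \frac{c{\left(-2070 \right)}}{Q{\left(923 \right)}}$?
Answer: $\frac{688747399}{1222631} \approx 563.33$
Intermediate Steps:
$a{\left(z \right)} = 1$
$P{\left(G,o \right)} = 4 + 2 o$ ($P{\left(G,o \right)} = \left(4 + o\right) + o = 4 + 2 o$)
$Q{\left(j \right)} = \frac{3}{763 + j}$ ($Q{\left(j \right)} = \frac{3}{-3 + \left(j + 766\right)} = \frac{3}{-3 + \left(766 + j\right)} = \frac{3}{763 + j}$)
$c{\left(l \right)} = 1$ ($c{\left(l \right)} = \left(4 + 2 \left(-1\right)\right) - 1 = \left(4 - 2\right) - 1 = 2 - 1 = 1$)
$- \frac{1628777}{-1222631} + \frac{c{\left(-2070 \right)}}{Q{\left(923 \right)}} = - \frac{1628777}{-1222631} + 1 \frac{1}{3 \frac{1}{763 + 923}} = \left(-1628777\right) \left(- \frac{1}{1222631}\right) + 1 \frac{1}{3 \cdot \frac{1}{1686}} = \frac{1628777}{1222631} + 1 \frac{1}{3 \cdot \frac{1}{1686}} = \frac{1628777}{1222631} + 1 \frac{1}{\frac{1}{562}} = \frac{1628777}{1222631} + 1 \cdot 562 = \frac{1628777}{1222631} + 562 = \frac{688747399}{1222631}$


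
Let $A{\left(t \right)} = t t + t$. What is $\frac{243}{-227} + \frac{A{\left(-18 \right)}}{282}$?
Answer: $\frac{156}{10669} \approx 0.014622$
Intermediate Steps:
$A{\left(t \right)} = t + t^{2}$ ($A{\left(t \right)} = t^{2} + t = t + t^{2}$)
$\frac{243}{-227} + \frac{A{\left(-18 \right)}}{282} = \frac{243}{-227} + \frac{\left(-18\right) \left(1 - 18\right)}{282} = 243 \left(- \frac{1}{227}\right) + \left(-18\right) \left(-17\right) \frac{1}{282} = - \frac{243}{227} + 306 \cdot \frac{1}{282} = - \frac{243}{227} + \frac{51}{47} = \frac{156}{10669}$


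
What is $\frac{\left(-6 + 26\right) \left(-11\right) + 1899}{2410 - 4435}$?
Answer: $- \frac{1679}{2025} \approx -0.82914$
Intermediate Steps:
$\frac{\left(-6 + 26\right) \left(-11\right) + 1899}{2410 - 4435} = \frac{20 \left(-11\right) + 1899}{-2025} = \left(-220 + 1899\right) \left(- \frac{1}{2025}\right) = 1679 \left(- \frac{1}{2025}\right) = - \frac{1679}{2025}$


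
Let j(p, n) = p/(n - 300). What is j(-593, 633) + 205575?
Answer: 68455882/333 ≈ 2.0557e+5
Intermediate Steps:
j(p, n) = p/(-300 + n)
j(-593, 633) + 205575 = -593/(-300 + 633) + 205575 = -593/333 + 205575 = 68455882/333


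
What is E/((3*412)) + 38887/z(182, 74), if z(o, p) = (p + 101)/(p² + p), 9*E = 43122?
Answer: 16005472865/12978 ≈ 1.2333e+6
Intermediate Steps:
E = 14374/3 (E = (⅑)*43122 = 14374/3 ≈ 4791.3)
z(o, p) = (101 + p)/(p + p²)
E/((3*412)) + 38887/z(182, 74) = 14374/(3*((3*412))) + 38887/(((101 + 74)/(74*(1 + 74)))) = (14374/3)/1236 + 38887/(((1/74)*175/75)) = (14374/3)*(1/1236) + 38887/(((1/74)*(1/75)*175)) = 7187/1854 + 38887/(7/222) = 7187/1854 + 38887*(222/7) = 7187/1854 + 8632914/7 = 16005472865/12978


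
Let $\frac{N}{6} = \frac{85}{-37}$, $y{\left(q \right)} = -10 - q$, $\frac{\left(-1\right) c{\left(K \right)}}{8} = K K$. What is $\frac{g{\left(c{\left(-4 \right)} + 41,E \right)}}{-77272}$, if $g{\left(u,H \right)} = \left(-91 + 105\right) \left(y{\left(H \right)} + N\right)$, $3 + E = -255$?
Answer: $- \frac{30331}{714766} \approx -0.042435$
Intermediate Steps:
$c{\left(K \right)} = - 8 K^{2}$ ($c{\left(K \right)} = - 8 K K = - 8 K^{2}$)
$E = -258$ ($E = -3 - 255 = -258$)
$N = - \frac{510}{37}$ ($N = 6 \frac{85}{-37} = 6 \cdot 85 \left(- \frac{1}{37}\right) = 6 \left(- \frac{85}{37}\right) = - \frac{510}{37} \approx -13.784$)
$g{\left(u,H \right)} = - \frac{12320}{37} - 14 H$ ($g{\left(u,H \right)} = \left(-91 + 105\right) \left(\left(-10 - H\right) - \frac{510}{37}\right) = 14 \left(- \frac{880}{37} - H\right) = - \frac{12320}{37} - 14 H$)
$\frac{g{\left(c{\left(-4 \right)} + 41,E \right)}}{-77272} = \frac{- \frac{12320}{37} - -3612}{-77272} = \left(- \frac{12320}{37} + 3612\right) \left(- \frac{1}{77272}\right) = \frac{121324}{37} \left(- \frac{1}{77272}\right) = - \frac{30331}{714766}$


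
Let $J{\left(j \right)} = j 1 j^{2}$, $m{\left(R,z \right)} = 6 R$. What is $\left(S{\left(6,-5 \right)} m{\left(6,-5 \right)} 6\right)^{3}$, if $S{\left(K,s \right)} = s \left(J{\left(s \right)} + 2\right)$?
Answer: $2344156490304000$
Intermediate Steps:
$J{\left(j \right)} = j^{3}$ ($J{\left(j \right)} = j j^{2} = j^{3}$)
$S{\left(K,s \right)} = s \left(2 + s^{3}\right)$ ($S{\left(K,s \right)} = s \left(s^{3} + 2\right) = s \left(2 + s^{3}\right)$)
$\left(S{\left(6,-5 \right)} m{\left(6,-5 \right)} 6\right)^{3} = \left(- 5 \left(2 + \left(-5\right)^{3}\right) 6 \cdot 6 \cdot 6\right)^{3} = \left(- 5 \left(2 - 125\right) 36 \cdot 6\right)^{3} = \left(\left(-5\right) \left(-123\right) 36 \cdot 6\right)^{3} = \left(615 \cdot 36 \cdot 6\right)^{3} = \left(22140 \cdot 6\right)^{3} = 132840^{3} = 2344156490304000$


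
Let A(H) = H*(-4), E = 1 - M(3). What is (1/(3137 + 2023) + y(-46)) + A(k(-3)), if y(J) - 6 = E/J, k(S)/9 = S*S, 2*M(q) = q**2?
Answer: -37731187/118680 ≈ -317.92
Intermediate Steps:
M(q) = q**2/2
E = -7/2 (E = 1 - 3**2/2 = 1 - 9/2 = -7/2 ≈ -3.5000)
k(S) = 9*S**2 (k(S) = 9*(S*S) = 9*S**2)
A(H) = -4*H
y(J) = 6 - 7/(2*J)
(1/(3137 + 2023) + y(-46)) + A(k(-3)) = (1/(3137 + 2023) + (6 - 7/2/(-46))) - 36*(-3)**2 = (1/5160 + (6 - 7/2*(-1/46))) - 36*9 = (1/5160 + (6 + 7/92)) - 4*81 = (1/5160 + 559/92) - 324 = 721133/118680 - 324 = -37731187/118680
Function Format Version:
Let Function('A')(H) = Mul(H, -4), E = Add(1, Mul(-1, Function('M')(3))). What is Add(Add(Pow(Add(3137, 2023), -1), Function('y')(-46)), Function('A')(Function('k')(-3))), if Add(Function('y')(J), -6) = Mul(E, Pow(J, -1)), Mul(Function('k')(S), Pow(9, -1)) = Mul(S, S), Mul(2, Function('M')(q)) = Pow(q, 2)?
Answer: Rational(-37731187, 118680) ≈ -317.92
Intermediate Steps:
Function('M')(q) = Mul(Rational(1, 2), Pow(q, 2))
E = Rational(-7, 2) (E = Add(1, Mul(-1, Mul(Rational(1, 2), Pow(3, 2)))) = Add(1, Mul(-1, Mul(Rational(1, 2), 9))) = Add(1, Mul(-1, Rational(9, 2))) = Add(1, Rational(-9, 2)) = Rational(-7, 2) ≈ -3.5000)
Function('k')(S) = Mul(9, Pow(S, 2)) (Function('k')(S) = Mul(9, Mul(S, S)) = Mul(9, Pow(S, 2)))
Function('A')(H) = Mul(-4, H)
Function('y')(J) = Add(6, Mul(Rational(-7, 2), Pow(J, -1)))
Add(Add(Pow(Add(3137, 2023), -1), Function('y')(-46)), Function('A')(Function('k')(-3))) = Add(Add(Pow(Add(3137, 2023), -1), Add(6, Mul(Rational(-7, 2), Pow(-46, -1)))), Mul(-4, Mul(9, Pow(-3, 2)))) = Add(Add(Pow(5160, -1), Add(6, Mul(Rational(-7, 2), Rational(-1, 46)))), Mul(-4, Mul(9, 9))) = Add(Add(Rational(1, 5160), Add(6, Rational(7, 92))), Mul(-4, 81)) = Add(Add(Rational(1, 5160), Rational(559, 92)), -324) = Add(Rational(721133, 118680), -324) = Rational(-37731187, 118680)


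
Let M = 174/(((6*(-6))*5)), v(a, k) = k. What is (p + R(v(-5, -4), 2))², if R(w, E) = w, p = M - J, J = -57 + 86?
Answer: 1038361/900 ≈ 1153.7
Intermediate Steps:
M = -29/30 (M = 174/((-36*5)) = 174/(-180) = 174*(-1/180) = -29/30 ≈ -0.96667)
J = 29
p = -899/30 (p = -29/30 - 1*29 = -29/30 - 29 = -899/30 ≈ -29.967)
(p + R(v(-5, -4), 2))² = (-899/30 - 4)² = (-1019/30)² = 1038361/900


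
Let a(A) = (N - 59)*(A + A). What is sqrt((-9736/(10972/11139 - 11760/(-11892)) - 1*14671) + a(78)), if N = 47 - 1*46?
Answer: I*sqrt(53137180741801009)/1361842 ≈ 169.27*I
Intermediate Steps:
N = 1 (N = 47 - 46 = 1)
a(A) = -116*A (a(A) = (1 - 59)*(A + A) = -116*A)
sqrt((-9736/(10972/11139 - 11760/(-11892)) - 1*14671) + a(78)) = sqrt((-9736/(10972/11139 - 11760/(-11892)) - 1*14671) - 116*78) = sqrt((-9736/(10972*(1/11139) - 11760*(-1/11892)) - 14671) - 9048) = sqrt((-9736/(10972/11139 + 980/991) - 14671) - 9048) = sqrt((-9736/21789472/11038749 - 14671) - 9048) = sqrt((-9736*11038749/21789472 - 14671) - 9048) = sqrt((-13434157533/2723684 - 14671) - 9048) = sqrt(-53393325497/2723684 - 9048) = sqrt(-78037218329/2723684) = I*sqrt(53137180741801009)/1361842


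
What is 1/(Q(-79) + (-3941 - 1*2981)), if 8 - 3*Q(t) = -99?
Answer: -3/20659 ≈ -0.00014522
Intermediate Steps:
Q(t) = 107/3 (Q(t) = 8/3 - ⅓*(-99) = 8/3 + 33 = 107/3)
1/(Q(-79) + (-3941 - 1*2981)) = 1/(107/3 + (-3941 - 1*2981)) = 1/(107/3 + (-3941 - 2981)) = 1/(107/3 - 6922) = 1/(-20659/3) = -3/20659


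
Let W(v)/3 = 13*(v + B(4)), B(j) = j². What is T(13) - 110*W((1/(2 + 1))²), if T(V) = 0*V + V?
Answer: -207311/3 ≈ -69104.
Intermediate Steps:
W(v) = 624 + 39*v (W(v) = 3*(13*(v + 4²)) = 3*(13*(v + 16)) = 3*(13*(16 + v)) = 3*(208 + 13*v) = 624 + 39*v)
T(V) = V (T(V) = 0 + V = V)
T(13) - 110*W((1/(2 + 1))²) = 13 - 110*(624 + 39*(1/(2 + 1))²) = 13 - 110*(624 + 39*(1/3)²) = 13 - 110*(624 + 39*(⅓)²) = 13 - 110*(624 + 39*(⅑)) = 13 - 110*(624 + 13/3) = 13 - 110*1885/3 = 13 - 207350/3 = -207311/3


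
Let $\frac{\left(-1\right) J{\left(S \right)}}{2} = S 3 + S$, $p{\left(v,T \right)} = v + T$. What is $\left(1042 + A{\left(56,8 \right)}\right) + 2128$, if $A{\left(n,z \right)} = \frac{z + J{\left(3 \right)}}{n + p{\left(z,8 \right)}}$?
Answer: $\frac{28528}{9} \approx 3169.8$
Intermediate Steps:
$p{\left(v,T \right)} = T + v$
$J{\left(S \right)} = - 8 S$ ($J{\left(S \right)} = - 2 \left(S 3 + S\right) = - 2 \left(3 S + S\right) = - 2 \cdot 4 S = - 8 S$)
$A{\left(n,z \right)} = \frac{-24 + z}{8 + n + z}$ ($A{\left(n,z \right)} = \frac{z - 24}{n + \left(8 + z\right)} = \frac{z - 24}{8 + n + z} = \frac{-24 + z}{8 + n + z}$)
$\left(1042 + A{\left(56,8 \right)}\right) + 2128 = \left(1042 + \frac{-24 + 8}{8 + 56 + 8}\right) + 2128 = \left(1042 + \frac{1}{72} \left(-16\right)\right) + 2128 = \left(1042 - \frac{2}{9}\right) + 2128 = \frac{9376}{9} + 2128 = \frac{28528}{9}$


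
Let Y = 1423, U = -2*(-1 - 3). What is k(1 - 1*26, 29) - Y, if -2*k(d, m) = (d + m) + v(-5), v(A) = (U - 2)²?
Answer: -1443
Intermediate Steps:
U = 8 (U = -2*(-4) = 8)
v(A) = 36 (v(A) = (8 - 2)² = 6² = 36)
k(d, m) = -18 - d/2 - m/2 (k(d, m) = -((d + m) + 36)/2 = -(36 + d + m)/2 = -18 - d/2 - m/2)
k(1 - 1*26, 29) - Y = (-18 - (1 - 1*26)/2 - ½*29) - 1*1423 = (-18 - (1 - 26)/2 - 29/2) - 1423 = (-18 - ½*(-25) - 29/2) - 1423 = (-18 + 25/2 - 29/2) - 1423 = -20 - 1423 = -1443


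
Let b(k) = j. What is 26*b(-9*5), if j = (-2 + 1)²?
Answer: 26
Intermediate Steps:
j = 1 (j = (-1)² = 1)
b(k) = 1
26*b(-9*5) = 26*1 = 26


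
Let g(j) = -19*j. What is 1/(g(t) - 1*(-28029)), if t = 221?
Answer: 1/23830 ≈ 4.1964e-5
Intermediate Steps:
1/(g(t) - 1*(-28029)) = 1/(-19*221 - 1*(-28029)) = 1/(-4199 + 28029) = 1/23830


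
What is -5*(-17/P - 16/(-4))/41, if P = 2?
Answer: 45/82 ≈ 0.54878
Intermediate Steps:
-5*(-17/P - 16/(-4))/41 = -5*(-17/2 - 16/(-4))/41 = -5*(-17*½ - 16*(-¼))*(1/41) = -5*(-17/2 + 4)*(1/41) = -5*(-9/2)*(1/41) = (45/2)*(1/41) = 45/82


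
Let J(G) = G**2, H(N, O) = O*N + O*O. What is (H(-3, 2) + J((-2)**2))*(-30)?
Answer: -420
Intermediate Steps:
H(N, O) = O**2 + N*O (H(N, O) = N*O + O**2 = O**2 + N*O)
(H(-3, 2) + J((-2)**2))*(-30) = (2*(-3 + 2) + ((-2)**2)**2)*(-30) = (2*(-1) + 4**2)*(-30) = (-2 + 16)*(-30) = 14*(-30) = -420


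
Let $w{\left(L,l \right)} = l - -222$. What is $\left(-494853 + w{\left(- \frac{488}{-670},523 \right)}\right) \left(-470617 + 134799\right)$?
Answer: $165930360344$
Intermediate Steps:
$w{\left(L,l \right)} = 222 + l$ ($w{\left(L,l \right)} = l + 222 = 222 + l$)
$\left(-494853 + w{\left(- \frac{488}{-670},523 \right)}\right) \left(-470617 + 134799\right) = \left(-494853 + \left(222 + 523\right)\right) \left(-470617 + 134799\right) = \left(-494853 + 745\right) \left(-335818\right) = \left(-494108\right) \left(-335818\right) = 165930360344$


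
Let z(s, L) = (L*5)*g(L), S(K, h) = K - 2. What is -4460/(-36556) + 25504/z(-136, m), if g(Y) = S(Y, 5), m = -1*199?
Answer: 456075481/1827754305 ≈ 0.24953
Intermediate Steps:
m = -199
S(K, h) = -2 + K
g(Y) = -2 + Y
z(s, L) = 5*L*(-2 + L) (z(s, L) = (L*5)*(-2 + L) = (5*L)*(-2 + L) = 5*L*(-2 + L))
-4460/(-36556) + 25504/z(-136, m) = -4460/(-36556) + 25504/((5*(-199)*(-2 - 199))) = -4460*(-1/36556) + 25504/((5*(-199)*(-201))) = 1115/9139 + 25504/199995 = 456075481/1827754305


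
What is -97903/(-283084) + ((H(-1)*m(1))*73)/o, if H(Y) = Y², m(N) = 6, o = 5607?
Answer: 13194763/31122588 ≈ 0.42396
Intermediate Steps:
-97903/(-283084) + ((H(-1)*m(1))*73)/o = -97903/(-283084) + (((-1)²*6)*73)/5607 = -97903*(-1/283084) + ((1*6)*73)*(1/5607) = 5759/16652 + (6*73)*(1/5607) = 5759/16652 + 438*(1/5607) = 5759/16652 + 146/1869 = 13194763/31122588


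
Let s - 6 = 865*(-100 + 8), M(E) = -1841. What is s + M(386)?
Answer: -81415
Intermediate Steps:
s = -79574 (s = 6 + 865*(-100 + 8) = 6 + 865*(-92) = 6 - 79580 = -79574)
s + M(386) = -79574 - 1841 = -81415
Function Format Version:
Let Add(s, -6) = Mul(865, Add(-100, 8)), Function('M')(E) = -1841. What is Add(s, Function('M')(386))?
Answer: -81415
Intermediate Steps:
s = -79574 (s = Add(6, Mul(865, Add(-100, 8))) = Add(6, Mul(865, -92)) = Add(6, -79580) = -79574)
Add(s, Function('M')(386)) = Add(-79574, -1841) = -81415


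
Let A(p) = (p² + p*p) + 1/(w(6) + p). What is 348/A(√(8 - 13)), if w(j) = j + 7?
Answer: 348*(-√5 + 13*I)/(-129*I + 10*√5) ≈ -35.062 + 0.045397*I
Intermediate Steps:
w(j) = 7 + j
A(p) = 1/(13 + p) + 2*p² (A(p) = (p² + p*p) + 1/((7 + 6) + p) = (p² + p²) + 1/(13 + p) = 2*p² + 1/(13 + p) = 1/(13 + p) + 2*p²)
348/A(√(8 - 13)) = 348/(((1 + 2*(√(8 - 13))³ + 26*(√(8 - 13))²)/(13 + √(8 - 13)))) = 348/(((1 + 2*(√(-5))³ + 26*(√(-5))²)/(13 + √(-5)))) = 348/(((1 + 2*(I*√5)³ + 26*(I*√5)²)/(13 + I*√5))) = 348/(((1 + 2*(-5*I*√5) + 26*(-5))/(13 + I*√5))) = 348/(((1 - 10*I*√5 - 130)/(13 + I*√5))) = 348/(((-129 - 10*I*√5)/(13 + I*√5))) = 348*((13 + I*√5)/(-129 - 10*I*√5)) = 348*(13 + I*√5)/(-129 - 10*I*√5)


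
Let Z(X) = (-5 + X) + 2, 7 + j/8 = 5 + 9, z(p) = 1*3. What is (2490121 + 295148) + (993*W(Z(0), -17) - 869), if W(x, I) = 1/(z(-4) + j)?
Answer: 164280593/59 ≈ 2.7844e+6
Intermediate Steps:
z(p) = 3
j = 56 (j = -56 + 8*(5 + 9) = -56 + 8*14 = -56 + 112 = 56)
Z(X) = -3 + X
W(x, I) = 1/59 (W(x, I) = 1/(3 + 56) = 1/59)
(2490121 + 295148) + (993*W(Z(0), -17) - 869) = (2490121 + 295148) + (993*(1/59) - 869) = 2785269 + (993/59 - 869) = 2785269 - 50278/59 = 164280593/59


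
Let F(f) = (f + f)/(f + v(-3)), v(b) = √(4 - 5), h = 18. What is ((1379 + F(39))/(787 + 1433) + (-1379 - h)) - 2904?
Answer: -363257224/84471 - 13*I/563140 ≈ -4300.4 - 2.3085e-5*I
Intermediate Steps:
v(b) = I (v(b) = √(-1) = I)
F(f) = 2*f/(I + f) (F(f) = (f + f)/(f + I) = (2*f)/(I + f) = 2*f/(I + f))
((1379 + F(39))/(787 + 1433) + (-1379 - h)) - 2904 = ((1379 + 2*39/(I + 39))/(787 + 1433) + (-1379 - 1*18)) - 2904 = ((1379 + 2*39/(39 + I))/2220 + (-1379 - 18)) - 2904 = ((1379 + 2*39*((39 - I)/1522))*(1/2220) - 1397) - 2904 = ((1379 + (1521/761 - 39*I/761))*(1/2220) - 1397) - 2904 = ((1050940/761 - 39*I/761)*(1/2220) - 1397) - 2904 = ((52547/84471 - 13*I/563140) - 1397) - 2904 = (-117953440/84471 - 13*I/563140) - 2904 = -363257224/84471 - 13*I/563140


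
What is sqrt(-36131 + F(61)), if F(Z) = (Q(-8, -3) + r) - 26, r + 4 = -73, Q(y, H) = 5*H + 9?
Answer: 4*I*sqrt(2265) ≈ 190.37*I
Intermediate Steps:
Q(y, H) = 9 + 5*H
r = -77 (r = -4 - 73 = -77)
F(Z) = -109 (F(Z) = ((9 + 5*(-3)) - 77) - 26 = ((9 - 15) - 77) - 26 = (-6 - 77) - 26 = -83 - 26 = -109)
sqrt(-36131 + F(61)) = sqrt(-36131 - 109) = sqrt(-36240) = 4*I*sqrt(2265)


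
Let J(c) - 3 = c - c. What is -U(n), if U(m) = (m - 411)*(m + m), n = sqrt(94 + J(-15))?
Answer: -194 + 822*sqrt(97) ≈ 7901.8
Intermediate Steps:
J(c) = 3 (J(c) = 3 + (c - c) = 3 + 0 = 3)
n = sqrt(97) (n = sqrt(94 + 3) = sqrt(97) ≈ 9.8489)
U(m) = 2*m*(-411 + m) (U(m) = (-411 + m)*(2*m) = 2*m*(-411 + m))
-U(n) = -2*sqrt(97)*(-411 + sqrt(97))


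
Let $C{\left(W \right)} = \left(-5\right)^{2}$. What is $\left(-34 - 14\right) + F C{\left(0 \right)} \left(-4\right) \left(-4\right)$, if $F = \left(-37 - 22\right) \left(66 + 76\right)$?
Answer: $-3351248$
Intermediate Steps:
$F = -8378$ ($F = \left(-59\right) 142 = -8378$)
$C{\left(W \right)} = 25$
$\left(-34 - 14\right) + F C{\left(0 \right)} \left(-4\right) \left(-4\right) = \left(-34 - 14\right) - 8378 \cdot 25 \left(-4\right) \left(-4\right) = \left(-34 - 14\right) - 8378 \left(\left(-100\right) \left(-4\right)\right) = -48 - 3351200 = -3351248$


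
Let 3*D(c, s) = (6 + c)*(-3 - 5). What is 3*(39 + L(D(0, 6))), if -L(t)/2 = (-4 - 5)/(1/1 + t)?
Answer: 567/5 ≈ 113.40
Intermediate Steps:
D(c, s) = -16 - 8*c/3 (D(c, s) = ((6 + c)*(-3 - 5))/3 = ((6 + c)*(-8))/3 = (-48 - 8*c)/3 = -16 - 8*c/3)
L(t) = 18/(1 + t) (L(t) = -2*(-4 - 5)/(1/1 + t) = -(-18)/(1 + t) = 18/(1 + t))
3*(39 + L(D(0, 6))) = 3*(39 + 18/(1 + (-16 - 8/3*0))) = 3*(39 + 18/(1 + (-16 + 0))) = 3*(39 + 18/(1 - 16)) = 3*(39 + 18/(-15)) = 3*(39 + 18*(-1/15)) = 3*(39 - 6/5) = 3*(189/5) = 567/5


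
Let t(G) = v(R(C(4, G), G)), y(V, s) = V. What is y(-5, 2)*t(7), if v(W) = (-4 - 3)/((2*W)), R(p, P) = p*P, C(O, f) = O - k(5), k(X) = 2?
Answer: 5/4 ≈ 1.2500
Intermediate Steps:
C(O, f) = -2 + O (C(O, f) = O - 1*2 = O - 2 = -2 + O)
R(p, P) = P*p
v(W) = -7/(2*W)
t(G) = -7/(4*G) (t(G) = -7*1/(G*(-2 + 4))/2 = -7*1/(2*G)/2 = -7/(4*G))
y(-5, 2)*t(7) = -(-35)/(4*7) = -5*(-1/4) = 5/4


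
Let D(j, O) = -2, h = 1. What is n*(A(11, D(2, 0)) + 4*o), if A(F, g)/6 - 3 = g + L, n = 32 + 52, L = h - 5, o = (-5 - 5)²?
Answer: 32088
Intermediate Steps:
o = 100 (o = (-10)² = 100)
L = -4 (L = 1 - 5 = -4)
n = 84
A(F, g) = -6 + 6*g (A(F, g) = 18 + 6*(g - 4) = 18 + 6*(-4 + g) = 18 + (-24 + 6*g) = -6 + 6*g)
n*(A(11, D(2, 0)) + 4*o) = 84*((-6 + 6*(-2)) + 4*100) = 84*((-6 - 12) + 400) = 84*(-18 + 400) = 84*382 = 32088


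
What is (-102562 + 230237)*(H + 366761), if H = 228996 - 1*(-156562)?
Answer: 96052328325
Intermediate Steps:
H = 385558 (H = 228996 + 156562 = 385558)
(-102562 + 230237)*(H + 366761) = (-102562 + 230237)*(385558 + 366761) = 127675*752319 = 96052328325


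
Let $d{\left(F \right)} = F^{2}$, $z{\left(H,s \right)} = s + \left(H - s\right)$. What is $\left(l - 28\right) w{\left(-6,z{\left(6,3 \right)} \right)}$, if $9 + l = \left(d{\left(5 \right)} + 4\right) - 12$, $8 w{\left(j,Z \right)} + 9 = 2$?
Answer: $\frac{35}{2} \approx 17.5$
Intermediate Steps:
$z{\left(H,s \right)} = H$
$w{\left(j,Z \right)} = - \frac{7}{8}$ ($w{\left(j,Z \right)} = - \frac{9}{8} + \frac{1}{8} \cdot 2 = - \frac{9}{8} + \frac{1}{4} = - \frac{7}{8}$)
$l = 8$ ($l = -9 + \left(\left(5^{2} + 4\right) - 12\right) = -9 + \left(\left(25 + 4\right) - 12\right) = -9 + \left(29 - 12\right) = -9 + 17 = 8$)
$\left(l - 28\right) w{\left(-6,z{\left(6,3 \right)} \right)} = \left(8 - 28\right) \left(- \frac{7}{8}\right) = \left(-20\right) \left(- \frac{7}{8}\right) = \frac{35}{2}$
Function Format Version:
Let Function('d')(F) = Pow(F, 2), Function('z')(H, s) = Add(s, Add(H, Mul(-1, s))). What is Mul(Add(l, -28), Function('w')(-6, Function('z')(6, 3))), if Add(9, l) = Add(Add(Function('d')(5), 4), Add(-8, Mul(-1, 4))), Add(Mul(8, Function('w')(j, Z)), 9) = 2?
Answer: Rational(35, 2) ≈ 17.500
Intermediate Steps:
Function('z')(H, s) = H
Function('w')(j, Z) = Rational(-7, 8) (Function('w')(j, Z) = Add(Rational(-9, 8), Mul(Rational(1, 8), 2)) = Add(Rational(-9, 8), Rational(1, 4)) = Rational(-7, 8))
l = 8 (l = Add(-9, Add(Add(Pow(5, 2), 4), Add(-8, Mul(-1, 4)))) = Add(-9, Add(Add(25, 4), Add(-8, -4))) = Add(-9, Add(29, -12)) = Add(-9, 17) = 8)
Mul(Add(l, -28), Function('w')(-6, Function('z')(6, 3))) = Mul(Add(8, -28), Rational(-7, 8)) = Mul(-20, Rational(-7, 8)) = Rational(35, 2)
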